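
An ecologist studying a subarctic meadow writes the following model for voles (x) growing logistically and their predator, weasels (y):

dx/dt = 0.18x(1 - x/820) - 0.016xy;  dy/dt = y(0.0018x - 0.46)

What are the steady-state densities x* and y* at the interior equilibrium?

x* ≈ 256, y* ≈ 7.74

From dy/dt = 0 with y > 0: 0.0018x* = 0.46, so x* = 256.
Substitute into dx/dt = 0: 0.18(1 - 256/820) = 0.016y*.
The bracket is 0.688, giving y* = 0.124/0.016 = 7.74.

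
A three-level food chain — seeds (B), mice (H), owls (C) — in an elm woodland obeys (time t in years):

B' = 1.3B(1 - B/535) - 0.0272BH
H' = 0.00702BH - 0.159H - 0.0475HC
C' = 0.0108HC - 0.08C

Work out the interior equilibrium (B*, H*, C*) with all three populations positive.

B* ≈ 452, H* ≈ 7.41, C* ≈ 63.5

From dC/dt = 0: 0.0108H* = 0.08, so H* = 7.41.
From dB/dt = 0: 1.3(1 - B*/535) = 0.0272·7.41, giving B* = 535·(1 - 0.155) = 452.
From dH/dt = 0: 0.00702·452 - 0.159 = 0.0475C*, so C* = 3.01/0.0475 = 63.5.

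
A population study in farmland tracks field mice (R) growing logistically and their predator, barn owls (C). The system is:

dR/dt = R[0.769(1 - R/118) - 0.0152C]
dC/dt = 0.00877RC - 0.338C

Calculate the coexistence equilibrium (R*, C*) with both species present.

R* ≈ 38.5, C* ≈ 34.1

From dC/dt = 0 with C > 0: 0.00877R* = 0.338, so R* = 38.5.
Substitute into dR/dt = 0: 0.769(1 - 38.5/118) = 0.0152C*.
The bracket is 0.673, giving C* = 0.518/0.0152 = 34.1.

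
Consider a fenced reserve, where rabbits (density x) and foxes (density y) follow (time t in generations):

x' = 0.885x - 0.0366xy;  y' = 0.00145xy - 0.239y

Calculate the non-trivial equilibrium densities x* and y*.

x* ≈ 165, y* ≈ 24.2

Set dy/dt = 0 with y > 0: 0.00145x - 0.239 = 0, so x* = 0.239/0.00145 = 165.
Set dx/dt = 0 with x > 0: 0.885 - 0.0366y = 0, so y* = 0.885/0.0366 = 24.2.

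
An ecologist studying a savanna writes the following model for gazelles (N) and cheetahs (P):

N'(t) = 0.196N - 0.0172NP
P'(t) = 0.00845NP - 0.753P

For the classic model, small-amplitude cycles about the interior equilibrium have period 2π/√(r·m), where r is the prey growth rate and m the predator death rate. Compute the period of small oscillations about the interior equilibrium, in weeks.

Here r = 0.196 and m = 0.753, so r·m = 0.148.
ω = √0.148 = 0.384 per week, hence T = 2π/ω ≈ 16.4 weeks.

T ≈ 16.4 weeks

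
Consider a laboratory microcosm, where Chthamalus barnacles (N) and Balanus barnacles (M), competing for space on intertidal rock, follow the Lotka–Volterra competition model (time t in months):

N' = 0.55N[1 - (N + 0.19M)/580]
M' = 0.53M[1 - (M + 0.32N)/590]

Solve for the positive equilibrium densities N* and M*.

N* ≈ 498, M* ≈ 431

Setting both brackets to zero gives the nullclines N + 0.19M = 580 and 0.32N + M = 590.
Substituting M = 590 - 0.32N into the first: N(1 - 0.19·0.32) = 580 - 0.19·590.
So N* = 468/0.939 = 498, and then M* = 590 - 0.32·498 = 431.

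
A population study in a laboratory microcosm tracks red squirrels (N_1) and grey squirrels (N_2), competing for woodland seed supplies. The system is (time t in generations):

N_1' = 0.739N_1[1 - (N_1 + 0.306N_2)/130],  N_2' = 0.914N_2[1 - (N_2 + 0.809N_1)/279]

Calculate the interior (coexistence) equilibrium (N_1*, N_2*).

Setting both brackets to zero gives the nullclines N_1 + 0.306N_2 = 130 and 0.809N_1 + N_2 = 279.
Substituting N_2 = 279 - 0.809N_1 into the first: N_1(1 - 0.306·0.809) = 130 - 0.306·279.
So N_1* = 44.6/0.752 = 59.3, and then N_2* = 279 - 0.809·59.3 = 231.

N_1* ≈ 59.3, N_2* ≈ 231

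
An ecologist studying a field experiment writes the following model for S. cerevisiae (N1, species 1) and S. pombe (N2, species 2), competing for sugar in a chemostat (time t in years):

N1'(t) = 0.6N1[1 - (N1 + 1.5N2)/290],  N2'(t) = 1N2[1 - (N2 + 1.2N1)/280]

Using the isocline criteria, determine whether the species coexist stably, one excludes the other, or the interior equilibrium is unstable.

unstable coexistence (outcome depends on initial conditions)

Compare the nullcline intercepts: K1/α12 = 290/1.5 = 193 < K2 = 280; K2/α21 = 280/1.2 = 233 < K1 = 290.
Since both are reversed, neither can invade when rare; the interior point is a saddle.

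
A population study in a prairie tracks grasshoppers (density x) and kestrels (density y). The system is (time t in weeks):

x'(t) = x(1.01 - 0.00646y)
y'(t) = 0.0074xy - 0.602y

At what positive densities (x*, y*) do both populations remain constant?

x* ≈ 81.4, y* ≈ 156

Set dy/dt = 0 with y > 0: 0.0074x - 0.602 = 0, so x* = 0.602/0.0074 = 81.4.
Set dx/dt = 0 with x > 0: 1.01 - 0.00646y = 0, so y* = 1.01/0.00646 = 156.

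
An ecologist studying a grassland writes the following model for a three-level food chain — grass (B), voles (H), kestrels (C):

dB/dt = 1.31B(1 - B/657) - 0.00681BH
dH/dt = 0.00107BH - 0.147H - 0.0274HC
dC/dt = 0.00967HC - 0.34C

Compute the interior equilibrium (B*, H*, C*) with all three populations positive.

From dC/dt = 0: 0.00967H* = 0.34, so H* = 35.2.
From dB/dt = 0: 1.31(1 - B*/657) = 0.00681·35.2, giving B* = 657·(1 - 0.183) = 537.
From dH/dt = 0: 0.00107·537 - 0.147 = 0.0274C*, so C* = 0.427/0.0274 = 15.6.

B* ≈ 537, H* ≈ 35.2, C* ≈ 15.6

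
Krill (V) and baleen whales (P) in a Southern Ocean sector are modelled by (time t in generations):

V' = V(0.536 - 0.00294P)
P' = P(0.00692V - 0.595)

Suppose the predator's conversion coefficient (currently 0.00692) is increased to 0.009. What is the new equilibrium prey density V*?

V* ≈ 66.1

At the interior fixed point, setting dP/dt = 0 with P > 0 fixes V* = (predator death rate)/(VP coefficient) — independent of the other coefficients.
With the change, V* = 0.595/0.009 = 66.1; it falls from 86.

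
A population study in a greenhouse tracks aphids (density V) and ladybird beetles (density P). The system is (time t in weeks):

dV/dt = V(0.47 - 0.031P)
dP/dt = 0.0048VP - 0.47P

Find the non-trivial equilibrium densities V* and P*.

Set dP/dt = 0 with P > 0: 0.0048V - 0.47 = 0, so V* = 0.47/0.0048 = 97.9.
Set dV/dt = 0 with V > 0: 0.47 - 0.031P = 0, so P* = 0.47/0.031 = 15.2.

V* ≈ 97.9, P* ≈ 15.2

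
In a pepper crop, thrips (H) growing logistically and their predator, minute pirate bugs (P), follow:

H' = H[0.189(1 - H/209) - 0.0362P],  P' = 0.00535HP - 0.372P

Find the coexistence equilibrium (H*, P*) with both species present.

From dP/dt = 0 with P > 0: 0.00535H* = 0.372, so H* = 69.5.
Substitute into dH/dt = 0: 0.189(1 - 69.5/209) = 0.0362P*.
The bracket is 0.667, giving P* = 0.126/0.0362 = 3.48.

H* ≈ 69.5, P* ≈ 3.48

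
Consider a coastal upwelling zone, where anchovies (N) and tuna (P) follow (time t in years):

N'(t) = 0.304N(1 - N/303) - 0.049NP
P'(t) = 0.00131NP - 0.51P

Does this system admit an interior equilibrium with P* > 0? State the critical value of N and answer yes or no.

The predator equation gives dP/dt > 0 only when N > 0.51/0.00131 = 389.
Without the predator, N → K = 303. Since 303 < 389, the predator cannot invade.

Threshold N = 389; K < 389, so no, the predator goes extinct.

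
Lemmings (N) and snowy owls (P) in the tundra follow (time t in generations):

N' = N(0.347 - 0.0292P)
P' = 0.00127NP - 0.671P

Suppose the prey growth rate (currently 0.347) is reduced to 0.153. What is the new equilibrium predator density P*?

P* ≈ 5.24

At the interior fixed point, setting dN/dt = 0 with N > 0 fixes P* = (prey growth rate)/(NP coefficient) — independent of the other coefficients.
With the change, P* = 0.153/0.0292 = 5.24; it falls from 11.9.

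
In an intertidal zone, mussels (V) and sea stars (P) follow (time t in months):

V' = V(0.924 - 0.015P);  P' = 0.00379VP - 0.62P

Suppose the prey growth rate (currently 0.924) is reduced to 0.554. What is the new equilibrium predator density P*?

At the interior fixed point, setting dV/dt = 0 with V > 0 fixes P* = (prey growth rate)/(VP coefficient) — independent of the other coefficients.
With the change, P* = 0.554/0.015 = 36.9; it falls from 61.6.

P* ≈ 36.9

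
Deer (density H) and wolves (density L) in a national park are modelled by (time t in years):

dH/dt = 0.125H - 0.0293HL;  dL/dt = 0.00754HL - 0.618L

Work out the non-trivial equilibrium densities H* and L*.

Set dL/dt = 0 with L > 0: 0.00754H - 0.618 = 0, so H* = 0.618/0.00754 = 82.
Set dH/dt = 0 with H > 0: 0.125 - 0.0293L = 0, so L* = 0.125/0.0293 = 4.27.

H* ≈ 82, L* ≈ 4.27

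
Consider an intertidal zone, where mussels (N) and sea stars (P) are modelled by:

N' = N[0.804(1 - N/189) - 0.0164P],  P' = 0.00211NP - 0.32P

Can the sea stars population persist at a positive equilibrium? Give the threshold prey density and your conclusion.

Threshold N = 152; K > 152, so yes, the predator persists.

The predator equation gives dP/dt > 0 only when N > 0.32/0.00211 = 152.
Without the predator, N → K = 189. Since 189 > 152, the predator can invade and persist.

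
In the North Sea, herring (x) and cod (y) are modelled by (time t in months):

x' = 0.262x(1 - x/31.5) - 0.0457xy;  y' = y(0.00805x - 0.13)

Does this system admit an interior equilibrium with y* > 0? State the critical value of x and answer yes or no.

Threshold x = 16.1; K > 16.1, so yes, the predator persists.

The predator equation gives dy/dt > 0 only when x > 0.13/0.00805 = 16.1.
Without the predator, x → K = 31.5. Since 31.5 > 16.1, the predator can invade and persist.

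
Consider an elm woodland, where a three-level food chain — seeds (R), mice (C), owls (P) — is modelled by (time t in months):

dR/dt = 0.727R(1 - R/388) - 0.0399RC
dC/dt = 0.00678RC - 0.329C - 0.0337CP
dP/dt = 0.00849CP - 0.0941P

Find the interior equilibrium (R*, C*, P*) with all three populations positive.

From dP/dt = 0: 0.00849C* = 0.0941, so C* = 11.1.
From dR/dt = 0: 0.727(1 - R*/388) = 0.0399·11.1, giving R* = 388·(1 - 0.608) = 152.
From dC/dt = 0: 0.00678·152 - 0.329 = 0.0337P*, so P* = 0.701/0.0337 = 20.8.

R* ≈ 152, C* ≈ 11.1, P* ≈ 20.8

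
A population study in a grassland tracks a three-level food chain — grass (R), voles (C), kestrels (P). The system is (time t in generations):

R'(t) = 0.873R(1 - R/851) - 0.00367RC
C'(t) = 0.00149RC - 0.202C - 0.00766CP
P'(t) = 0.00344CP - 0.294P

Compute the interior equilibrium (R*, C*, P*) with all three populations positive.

R* ≈ 545, C* ≈ 85.5, P* ≈ 79.7

From dP/dt = 0: 0.00344C* = 0.294, so C* = 85.5.
From dR/dt = 0: 0.873(1 - R*/851) = 0.00367·85.5, giving R* = 851·(1 - 0.359) = 545.
From dC/dt = 0: 0.00149·545 - 0.202 = 0.00766P*, so P* = 0.61/0.00766 = 79.7.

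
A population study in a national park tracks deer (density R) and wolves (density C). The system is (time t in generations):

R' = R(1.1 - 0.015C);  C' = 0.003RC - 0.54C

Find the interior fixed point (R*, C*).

Set dC/dt = 0 with C > 0: 0.003R - 0.54 = 0, so R* = 0.54/0.003 = 180.
Set dR/dt = 0 with R > 0: 1.1 - 0.015C = 0, so C* = 1.1/0.015 = 73.3.

R* ≈ 180, C* ≈ 73.3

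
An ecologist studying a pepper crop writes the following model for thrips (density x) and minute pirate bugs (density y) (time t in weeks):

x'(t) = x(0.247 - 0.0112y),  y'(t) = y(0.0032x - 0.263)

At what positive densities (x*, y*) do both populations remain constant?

Set dy/dt = 0 with y > 0: 0.0032x - 0.263 = 0, so x* = 0.263/0.0032 = 82.2.
Set dx/dt = 0 with x > 0: 0.247 - 0.0112y = 0, so y* = 0.247/0.0112 = 22.1.

x* ≈ 82.2, y* ≈ 22.1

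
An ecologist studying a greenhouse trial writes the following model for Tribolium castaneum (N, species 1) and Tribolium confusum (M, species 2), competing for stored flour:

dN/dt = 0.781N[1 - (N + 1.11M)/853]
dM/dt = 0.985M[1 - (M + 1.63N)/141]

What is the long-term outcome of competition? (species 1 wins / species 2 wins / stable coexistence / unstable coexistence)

Compare the nullcline intercepts: K1/α12 = 853/1.11 = 768 > K2 = 141; K2/α21 = 141/1.63 = 86.5 < K1 = 853.
Since the inequalities point opposite ways, species 1 can invade but species 2 cannot.

species 1 excludes species 2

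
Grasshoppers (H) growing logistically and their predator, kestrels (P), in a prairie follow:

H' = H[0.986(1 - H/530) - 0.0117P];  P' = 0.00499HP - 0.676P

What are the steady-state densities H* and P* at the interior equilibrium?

H* ≈ 135, P* ≈ 62.7

From dP/dt = 0 with P > 0: 0.00499H* = 0.676, so H* = 135.
Substitute into dH/dt = 0: 0.986(1 - 135/530) = 0.0117P*.
The bracket is 0.744, giving P* = 0.734/0.0117 = 62.7.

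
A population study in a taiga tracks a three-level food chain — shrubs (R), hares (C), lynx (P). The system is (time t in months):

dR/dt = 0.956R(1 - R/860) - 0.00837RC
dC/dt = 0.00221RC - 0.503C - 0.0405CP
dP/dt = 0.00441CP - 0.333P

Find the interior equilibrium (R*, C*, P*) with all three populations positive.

R* ≈ 291, C* ≈ 75.5, P* ≈ 3.48

From dP/dt = 0: 0.00441C* = 0.333, so C* = 75.5.
From dR/dt = 0: 0.956(1 - R*/860) = 0.00837·75.5, giving R* = 860·(1 - 0.661) = 291.
From dC/dt = 0: 0.00221·291 - 0.503 = 0.0405P*, so P* = 0.141/0.0405 = 3.48.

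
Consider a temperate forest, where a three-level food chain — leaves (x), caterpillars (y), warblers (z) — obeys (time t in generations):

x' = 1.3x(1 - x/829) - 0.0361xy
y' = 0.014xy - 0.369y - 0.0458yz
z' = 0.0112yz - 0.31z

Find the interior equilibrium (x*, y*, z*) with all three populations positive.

x* ≈ 192, y* ≈ 27.7, z* ≈ 50.6

From dz/dt = 0: 0.0112y* = 0.31, so y* = 27.7.
From dx/dt = 0: 1.3(1 - x*/829) = 0.0361·27.7, giving x* = 829·(1 - 0.769) = 192.
From dy/dt = 0: 0.014·192 - 0.369 = 0.0458z*, so z* = 2.32/0.0458 = 50.6.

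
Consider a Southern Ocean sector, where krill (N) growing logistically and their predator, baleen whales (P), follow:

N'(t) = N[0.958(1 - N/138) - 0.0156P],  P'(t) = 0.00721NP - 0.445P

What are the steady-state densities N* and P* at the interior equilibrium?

N* ≈ 61.7, P* ≈ 33.9

From dP/dt = 0 with P > 0: 0.00721N* = 0.445, so N* = 61.7.
Substitute into dN/dt = 0: 0.958(1 - 61.7/138) = 0.0156P*.
The bracket is 0.553, giving P* = 0.53/0.0156 = 33.9.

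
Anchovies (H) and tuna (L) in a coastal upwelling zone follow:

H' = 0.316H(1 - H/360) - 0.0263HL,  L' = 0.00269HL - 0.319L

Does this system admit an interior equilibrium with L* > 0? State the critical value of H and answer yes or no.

The predator equation gives dL/dt > 0 only when H > 0.319/0.00269 = 119.
Without the predator, H → K = 360. Since 360 > 119, the predator can invade and persist.

Threshold H = 119; K > 119, so yes, the predator persists.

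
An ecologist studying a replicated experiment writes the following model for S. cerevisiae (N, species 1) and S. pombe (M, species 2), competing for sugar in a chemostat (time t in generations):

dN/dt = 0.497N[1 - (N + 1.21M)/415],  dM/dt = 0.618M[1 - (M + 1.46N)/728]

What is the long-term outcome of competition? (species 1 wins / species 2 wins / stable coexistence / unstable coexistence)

Compare the nullcline intercepts: K1/α12 = 415/1.21 = 343 < K2 = 728; K2/α21 = 728/1.46 = 499 > K1 = 415.
Since the inequalities point opposite ways, species 2 can invade but species 1 cannot.

species 2 excludes species 1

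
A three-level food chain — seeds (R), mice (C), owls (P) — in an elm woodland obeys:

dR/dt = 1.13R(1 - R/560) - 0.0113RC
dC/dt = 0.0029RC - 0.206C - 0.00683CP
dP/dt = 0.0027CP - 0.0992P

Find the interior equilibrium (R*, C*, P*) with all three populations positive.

From dP/dt = 0: 0.0027C* = 0.0992, so C* = 36.7.
From dR/dt = 0: 1.13(1 - R*/560) = 0.0113·36.7, giving R* = 560·(1 - 0.367) = 354.
From dC/dt = 0: 0.0029·354 - 0.206 = 0.00683P*, so P* = 0.821/0.00683 = 120.

R* ≈ 354, C* ≈ 36.7, P* ≈ 120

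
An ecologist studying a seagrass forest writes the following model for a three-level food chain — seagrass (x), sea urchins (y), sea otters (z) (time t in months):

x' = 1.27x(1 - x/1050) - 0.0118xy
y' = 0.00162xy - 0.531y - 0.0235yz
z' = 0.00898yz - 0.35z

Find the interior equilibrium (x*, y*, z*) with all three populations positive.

From dz/dt = 0: 0.00898y* = 0.35, so y* = 39.
From dx/dt = 0: 1.27(1 - x*/1050) = 0.0118·39, giving x* = 1050·(1 - 0.362) = 670.
From dy/dt = 0: 0.00162·670 - 0.531 = 0.0235z*, so z* = 0.554/0.0235 = 23.6.

x* ≈ 670, y* ≈ 39, z* ≈ 23.6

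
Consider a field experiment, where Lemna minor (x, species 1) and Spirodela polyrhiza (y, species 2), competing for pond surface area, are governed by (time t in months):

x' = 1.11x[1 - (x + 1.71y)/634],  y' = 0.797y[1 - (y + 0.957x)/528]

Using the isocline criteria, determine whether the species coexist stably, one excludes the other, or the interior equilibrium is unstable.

Compare the nullcline intercepts: K1/α12 = 634/1.71 = 371 < K2 = 528; K2/α21 = 528/0.957 = 552 < K1 = 634.
Since both are reversed, neither can invade when rare; the interior point is a saddle.

unstable coexistence (outcome depends on initial conditions)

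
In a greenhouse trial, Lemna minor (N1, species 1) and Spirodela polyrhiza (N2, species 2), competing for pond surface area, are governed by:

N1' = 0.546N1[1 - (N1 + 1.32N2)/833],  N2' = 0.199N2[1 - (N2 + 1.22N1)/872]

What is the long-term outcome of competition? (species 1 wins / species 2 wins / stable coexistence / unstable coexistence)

unstable coexistence (outcome depends on initial conditions)

Compare the nullcline intercepts: K1/α12 = 833/1.32 = 631 < K2 = 872; K2/α21 = 872/1.22 = 715 < K1 = 833.
Since both are reversed, neither can invade when rare; the interior point is a saddle.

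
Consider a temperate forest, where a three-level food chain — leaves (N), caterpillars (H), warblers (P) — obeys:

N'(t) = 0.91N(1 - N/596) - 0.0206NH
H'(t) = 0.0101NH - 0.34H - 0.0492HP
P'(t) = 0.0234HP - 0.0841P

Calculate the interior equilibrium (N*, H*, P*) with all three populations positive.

N* ≈ 548, H* ≈ 3.59, P* ≈ 105

From dP/dt = 0: 0.0234H* = 0.0841, so H* = 3.59.
From dN/dt = 0: 0.91(1 - N*/596) = 0.0206·3.59, giving N* = 596·(1 - 0.0814) = 548.
From dH/dt = 0: 0.0101·548 - 0.34 = 0.0492P*, so P* = 5.19/0.0492 = 105.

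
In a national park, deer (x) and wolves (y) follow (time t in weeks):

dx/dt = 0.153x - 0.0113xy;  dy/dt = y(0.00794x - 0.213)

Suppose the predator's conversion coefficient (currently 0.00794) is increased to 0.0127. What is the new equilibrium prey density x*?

x* ≈ 16.8

At the interior fixed point, setting dy/dt = 0 with y > 0 fixes x* = (predator death rate)/(xy coefficient) — independent of the other coefficients.
With the change, x* = 0.213/0.0127 = 16.8; it falls from 26.8.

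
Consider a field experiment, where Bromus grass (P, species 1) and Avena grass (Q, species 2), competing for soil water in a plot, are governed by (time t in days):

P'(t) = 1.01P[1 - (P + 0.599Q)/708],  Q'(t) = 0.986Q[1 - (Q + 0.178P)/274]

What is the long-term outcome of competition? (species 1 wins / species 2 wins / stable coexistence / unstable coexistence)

Compare the nullcline intercepts: K1/α12 = 708/0.599 = 1180 > K2 = 274; K2/α21 = 274/0.178 = 1540 > K1 = 708.
Since both inequalities hold, each species can invade when rare, so the interior equilibrium is stable.

stable coexistence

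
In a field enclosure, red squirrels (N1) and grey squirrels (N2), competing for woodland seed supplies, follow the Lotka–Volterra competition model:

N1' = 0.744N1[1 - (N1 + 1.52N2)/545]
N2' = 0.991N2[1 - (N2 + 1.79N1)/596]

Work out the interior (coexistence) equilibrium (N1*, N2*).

N1* ≈ 210, N2* ≈ 221

Setting both brackets to zero gives the nullclines N1 + 1.52N2 = 545 and 1.79N1 + N2 = 596.
Substituting N2 = 596 - 1.79N1 into the first: N1(1 - 1.52·1.79) = 545 - 1.52·596.
So N1* = -361/-1.72 = 210, and then N2* = 596 - 1.79·210 = 221.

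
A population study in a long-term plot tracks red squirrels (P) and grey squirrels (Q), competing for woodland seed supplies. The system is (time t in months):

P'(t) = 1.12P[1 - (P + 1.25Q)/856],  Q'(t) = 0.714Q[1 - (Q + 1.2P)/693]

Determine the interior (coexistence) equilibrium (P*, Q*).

Setting both brackets to zero gives the nullclines P + 1.25Q = 856 and 1.2P + Q = 693.
Substituting Q = 693 - 1.2P into the first: P(1 - 1.25·1.2) = 856 - 1.25·693.
So P* = -10.2/-0.5 = 20.5, and then Q* = 693 - 1.2·20.5 = 668.

P* ≈ 20.5, Q* ≈ 668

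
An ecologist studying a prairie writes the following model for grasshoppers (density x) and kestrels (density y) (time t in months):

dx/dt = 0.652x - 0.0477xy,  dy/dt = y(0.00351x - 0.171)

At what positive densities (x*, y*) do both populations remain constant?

x* ≈ 48.7, y* ≈ 13.7

Set dy/dt = 0 with y > 0: 0.00351x - 0.171 = 0, so x* = 0.171/0.00351 = 48.7.
Set dx/dt = 0 with x > 0: 0.652 - 0.0477y = 0, so y* = 0.652/0.0477 = 13.7.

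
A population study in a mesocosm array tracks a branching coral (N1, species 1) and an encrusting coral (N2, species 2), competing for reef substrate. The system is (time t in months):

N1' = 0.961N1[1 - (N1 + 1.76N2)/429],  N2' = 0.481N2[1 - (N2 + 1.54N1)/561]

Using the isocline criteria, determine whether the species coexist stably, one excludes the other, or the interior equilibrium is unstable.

unstable coexistence (outcome depends on initial conditions)

Compare the nullcline intercepts: K1/α12 = 429/1.76 = 244 < K2 = 561; K2/α21 = 561/1.54 = 364 < K1 = 429.
Since both are reversed, neither can invade when rare; the interior point is a saddle.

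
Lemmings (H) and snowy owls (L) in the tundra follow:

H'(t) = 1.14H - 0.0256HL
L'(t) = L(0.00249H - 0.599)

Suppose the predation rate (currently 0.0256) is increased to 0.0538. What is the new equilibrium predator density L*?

At the interior fixed point, setting dH/dt = 0 with H > 0 fixes L* = (prey growth rate)/(HL coefficient) — independent of the other coefficients.
With the change, L* = 1.14/0.0538 = 21.2; it falls from 44.5.

L* ≈ 21.2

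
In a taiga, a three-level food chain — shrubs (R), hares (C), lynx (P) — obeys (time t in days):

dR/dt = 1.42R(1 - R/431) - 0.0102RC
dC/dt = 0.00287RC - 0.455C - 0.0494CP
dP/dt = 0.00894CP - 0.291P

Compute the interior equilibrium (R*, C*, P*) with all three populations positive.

R* ≈ 330, C* ≈ 32.6, P* ≈ 9.97

From dP/dt = 0: 0.00894C* = 0.291, so C* = 32.6.
From dR/dt = 0: 1.42(1 - R*/431) = 0.0102·32.6, giving R* = 431·(1 - 0.234) = 330.
From dC/dt = 0: 0.00287·330 - 0.455 = 0.0494P*, so P* = 0.493/0.0494 = 9.97.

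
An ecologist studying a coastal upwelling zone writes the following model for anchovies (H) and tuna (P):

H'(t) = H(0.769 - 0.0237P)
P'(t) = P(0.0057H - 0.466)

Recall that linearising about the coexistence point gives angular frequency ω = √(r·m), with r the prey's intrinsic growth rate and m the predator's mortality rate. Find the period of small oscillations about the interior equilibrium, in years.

T ≈ 10.5 years

Here r = 0.769 and m = 0.466, so r·m = 0.358.
ω = √0.358 = 0.599 per year, hence T = 2π/ω ≈ 10.5 years.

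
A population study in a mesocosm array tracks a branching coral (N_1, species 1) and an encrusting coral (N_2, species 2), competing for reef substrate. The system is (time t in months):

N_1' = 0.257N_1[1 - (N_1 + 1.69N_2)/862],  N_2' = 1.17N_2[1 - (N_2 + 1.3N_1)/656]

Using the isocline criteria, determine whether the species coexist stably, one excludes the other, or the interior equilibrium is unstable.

unstable coexistence (outcome depends on initial conditions)

Compare the nullcline intercepts: K1/α12 = 862/1.69 = 510 < K2 = 656; K2/α21 = 656/1.3 = 505 < K1 = 862.
Since both are reversed, neither can invade when rare; the interior point is a saddle.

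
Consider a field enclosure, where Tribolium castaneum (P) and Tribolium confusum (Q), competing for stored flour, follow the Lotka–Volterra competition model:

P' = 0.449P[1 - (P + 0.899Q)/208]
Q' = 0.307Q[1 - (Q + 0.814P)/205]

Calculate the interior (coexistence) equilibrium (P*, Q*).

Setting both brackets to zero gives the nullclines P + 0.899Q = 208 and 0.814P + Q = 205.
Substituting Q = 205 - 0.814P into the first: P(1 - 0.899·0.814) = 208 - 0.899·205.
So P* = 23.7/0.268 = 88.4, and then Q* = 205 - 0.814·88.4 = 133.

P* ≈ 88.4, Q* ≈ 133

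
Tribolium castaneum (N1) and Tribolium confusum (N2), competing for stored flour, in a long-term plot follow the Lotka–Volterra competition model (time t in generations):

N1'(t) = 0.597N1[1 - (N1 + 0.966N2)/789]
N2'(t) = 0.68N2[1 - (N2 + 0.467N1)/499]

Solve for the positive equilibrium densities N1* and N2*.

Setting both brackets to zero gives the nullclines N1 + 0.966N2 = 789 and 0.467N1 + N2 = 499.
Substituting N2 = 499 - 0.467N1 into the first: N1(1 - 0.966·0.467) = 789 - 0.966·499.
So N1* = 307/0.549 = 559, and then N2* = 499 - 0.467·559 = 238.

N1* ≈ 559, N2* ≈ 238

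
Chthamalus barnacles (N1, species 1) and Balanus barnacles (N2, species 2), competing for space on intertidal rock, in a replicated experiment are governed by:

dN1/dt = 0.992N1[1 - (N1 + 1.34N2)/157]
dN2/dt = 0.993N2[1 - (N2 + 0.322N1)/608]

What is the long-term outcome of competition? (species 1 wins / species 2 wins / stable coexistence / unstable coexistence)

Compare the nullcline intercepts: K1/α12 = 157/1.34 = 117 < K2 = 608; K2/α21 = 608/0.322 = 1890 > K1 = 157.
Since the inequalities point opposite ways, species 2 can invade but species 1 cannot.

species 2 excludes species 1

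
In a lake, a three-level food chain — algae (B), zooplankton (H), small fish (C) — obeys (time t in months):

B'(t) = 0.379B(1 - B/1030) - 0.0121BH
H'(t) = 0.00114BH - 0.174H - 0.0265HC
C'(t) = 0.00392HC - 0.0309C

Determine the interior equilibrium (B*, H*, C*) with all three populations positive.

From dC/dt = 0: 0.00392H* = 0.0309, so H* = 7.88.
From dB/dt = 0: 0.379(1 - B*/1030) = 0.0121·7.88, giving B* = 1030·(1 - 0.252) = 771.
From dH/dt = 0: 0.00114·771 - 0.174 = 0.0265C*, so C* = 0.705/0.0265 = 26.6.

B* ≈ 771, H* ≈ 7.88, C* ≈ 26.6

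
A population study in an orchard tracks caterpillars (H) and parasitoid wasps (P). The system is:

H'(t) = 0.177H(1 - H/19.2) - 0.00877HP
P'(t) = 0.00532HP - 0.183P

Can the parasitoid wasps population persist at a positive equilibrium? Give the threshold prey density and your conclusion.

The predator equation gives dP/dt > 0 only when H > 0.183/0.00532 = 34.4.
Without the predator, H → K = 19.2. Since 19.2 < 34.4, the predator cannot invade.

Threshold H = 34.4; K < 34.4, so no, the predator goes extinct.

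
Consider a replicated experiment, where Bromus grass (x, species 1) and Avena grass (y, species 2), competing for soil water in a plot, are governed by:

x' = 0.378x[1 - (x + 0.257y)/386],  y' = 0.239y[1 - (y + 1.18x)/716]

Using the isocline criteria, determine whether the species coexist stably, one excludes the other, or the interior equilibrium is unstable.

Compare the nullcline intercepts: K1/α12 = 386/0.257 = 1500 > K2 = 716; K2/α21 = 716/1.18 = 607 > K1 = 386.
Since both inequalities hold, each species can invade when rare, so the interior equilibrium is stable.

stable coexistence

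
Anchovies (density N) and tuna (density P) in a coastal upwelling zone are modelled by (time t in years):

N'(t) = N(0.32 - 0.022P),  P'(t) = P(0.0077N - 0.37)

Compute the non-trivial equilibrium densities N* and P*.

N* ≈ 48.1, P* ≈ 14.5

Set dP/dt = 0 with P > 0: 0.0077N - 0.37 = 0, so N* = 0.37/0.0077 = 48.1.
Set dN/dt = 0 with N > 0: 0.32 - 0.022P = 0, so P* = 0.32/0.022 = 14.5.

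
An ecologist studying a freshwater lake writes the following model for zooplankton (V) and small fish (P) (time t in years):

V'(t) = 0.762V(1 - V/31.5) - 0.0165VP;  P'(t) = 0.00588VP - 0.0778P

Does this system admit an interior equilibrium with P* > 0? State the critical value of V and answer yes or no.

Threshold V = 13.2; K > 13.2, so yes, the predator persists.

The predator equation gives dP/dt > 0 only when V > 0.0778/0.00588 = 13.2.
Without the predator, V → K = 31.5. Since 31.5 > 13.2, the predator can invade and persist.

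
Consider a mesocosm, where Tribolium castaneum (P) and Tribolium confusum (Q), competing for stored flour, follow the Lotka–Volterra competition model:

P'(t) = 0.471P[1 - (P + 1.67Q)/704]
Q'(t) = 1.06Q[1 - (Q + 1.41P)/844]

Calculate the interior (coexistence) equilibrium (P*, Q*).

P* ≈ 521, Q* ≈ 110

Setting both brackets to zero gives the nullclines P + 1.67Q = 704 and 1.41P + Q = 844.
Substituting Q = 844 - 1.41P into the first: P(1 - 1.67·1.41) = 704 - 1.67·844.
So P* = -705/-1.35 = 521, and then Q* = 844 - 1.41·521 = 110.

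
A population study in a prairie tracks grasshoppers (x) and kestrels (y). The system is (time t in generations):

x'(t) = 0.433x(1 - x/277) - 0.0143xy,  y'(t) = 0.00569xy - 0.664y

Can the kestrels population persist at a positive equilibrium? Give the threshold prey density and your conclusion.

The predator equation gives dy/dt > 0 only when x > 0.664/0.00569 = 117.
Without the predator, x → K = 277. Since 277 > 117, the predator can invade and persist.

Threshold x = 117; K > 117, so yes, the predator persists.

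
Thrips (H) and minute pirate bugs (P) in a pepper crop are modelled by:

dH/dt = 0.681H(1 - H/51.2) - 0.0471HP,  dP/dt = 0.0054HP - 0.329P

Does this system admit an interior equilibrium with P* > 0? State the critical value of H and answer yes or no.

The predator equation gives dP/dt > 0 only when H > 0.329/0.0054 = 60.9.
Without the predator, H → K = 51.2. Since 51.2 < 60.9, the predator cannot invade.

Threshold H = 60.9; K < 60.9, so no, the predator goes extinct.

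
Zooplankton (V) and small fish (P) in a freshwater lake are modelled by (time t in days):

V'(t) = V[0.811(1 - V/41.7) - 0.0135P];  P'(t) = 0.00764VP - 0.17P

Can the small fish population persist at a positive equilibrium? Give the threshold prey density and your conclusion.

The predator equation gives dP/dt > 0 only when V > 0.17/0.00764 = 22.3.
Without the predator, V → K = 41.7. Since 41.7 > 22.3, the predator can invade and persist.

Threshold V = 22.3; K > 22.3, so yes, the predator persists.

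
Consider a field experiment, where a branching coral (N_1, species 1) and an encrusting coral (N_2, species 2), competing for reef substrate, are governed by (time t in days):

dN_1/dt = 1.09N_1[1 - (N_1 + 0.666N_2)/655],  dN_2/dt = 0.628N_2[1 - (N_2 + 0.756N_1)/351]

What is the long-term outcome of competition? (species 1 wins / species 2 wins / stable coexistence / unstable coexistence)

species 1 excludes species 2

Compare the nullcline intercepts: K1/α12 = 655/0.666 = 983 > K2 = 351; K2/α21 = 351/0.756 = 464 < K1 = 655.
Since the inequalities point opposite ways, species 1 can invade but species 2 cannot.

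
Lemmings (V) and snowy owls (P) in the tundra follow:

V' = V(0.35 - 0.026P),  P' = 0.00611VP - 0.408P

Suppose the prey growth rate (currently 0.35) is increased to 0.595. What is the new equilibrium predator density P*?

At the interior fixed point, setting dV/dt = 0 with V > 0 fixes P* = (prey growth rate)/(VP coefficient) — independent of the other coefficients.
With the change, P* = 0.595/0.026 = 22.9; it rises from 13.5.

P* ≈ 22.9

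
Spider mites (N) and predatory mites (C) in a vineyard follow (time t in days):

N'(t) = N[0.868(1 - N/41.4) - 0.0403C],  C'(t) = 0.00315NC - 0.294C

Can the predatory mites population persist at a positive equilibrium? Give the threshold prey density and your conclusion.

The predator equation gives dC/dt > 0 only when N > 0.294/0.00315 = 93.3.
Without the predator, N → K = 41.4. Since 41.4 < 93.3, the predator cannot invade.

Threshold N = 93.3; K < 93.3, so no, the predator goes extinct.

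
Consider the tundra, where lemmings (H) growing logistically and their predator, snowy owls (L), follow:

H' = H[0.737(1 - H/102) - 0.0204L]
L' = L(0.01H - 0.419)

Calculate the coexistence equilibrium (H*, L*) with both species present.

H* ≈ 41.9, L* ≈ 21.3

From dL/dt = 0 with L > 0: 0.01H* = 0.419, so H* = 41.9.
Substitute into dH/dt = 0: 0.737(1 - 41.9/102) = 0.0204L*.
The bracket is 0.589, giving L* = 0.434/0.0204 = 21.3.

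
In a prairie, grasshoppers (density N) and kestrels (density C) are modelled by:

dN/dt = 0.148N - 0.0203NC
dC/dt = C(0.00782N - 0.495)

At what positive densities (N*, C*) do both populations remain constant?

Set dC/dt = 0 with C > 0: 0.00782N - 0.495 = 0, so N* = 0.495/0.00782 = 63.3.
Set dN/dt = 0 with N > 0: 0.148 - 0.0203C = 0, so C* = 0.148/0.0203 = 7.29.

N* ≈ 63.3, C* ≈ 7.29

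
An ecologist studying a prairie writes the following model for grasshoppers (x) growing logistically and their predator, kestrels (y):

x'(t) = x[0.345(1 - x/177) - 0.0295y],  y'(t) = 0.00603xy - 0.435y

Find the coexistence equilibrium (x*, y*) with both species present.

From dy/dt = 0 with y > 0: 0.00603x* = 0.435, so x* = 72.1.
Substitute into dx/dt = 0: 0.345(1 - 72.1/177) = 0.0295y*.
The bracket is 0.592, giving y* = 0.204/0.0295 = 6.93.

x* ≈ 72.1, y* ≈ 6.93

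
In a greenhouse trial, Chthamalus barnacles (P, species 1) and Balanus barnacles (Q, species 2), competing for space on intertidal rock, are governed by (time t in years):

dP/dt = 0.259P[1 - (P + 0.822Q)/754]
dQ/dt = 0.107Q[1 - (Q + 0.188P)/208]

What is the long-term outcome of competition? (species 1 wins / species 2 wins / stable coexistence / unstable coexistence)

Compare the nullcline intercepts: K1/α12 = 754/0.822 = 917 > K2 = 208; K2/α21 = 208/0.188 = 1110 > K1 = 754.
Since both inequalities hold, each species can invade when rare, so the interior equilibrium is stable.

stable coexistence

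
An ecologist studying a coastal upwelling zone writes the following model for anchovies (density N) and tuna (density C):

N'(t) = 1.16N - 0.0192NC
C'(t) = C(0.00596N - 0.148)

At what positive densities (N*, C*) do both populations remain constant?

N* ≈ 24.8, C* ≈ 60.4

Set dC/dt = 0 with C > 0: 0.00596N - 0.148 = 0, so N* = 0.148/0.00596 = 24.8.
Set dN/dt = 0 with N > 0: 1.16 - 0.0192C = 0, so C* = 1.16/0.0192 = 60.4.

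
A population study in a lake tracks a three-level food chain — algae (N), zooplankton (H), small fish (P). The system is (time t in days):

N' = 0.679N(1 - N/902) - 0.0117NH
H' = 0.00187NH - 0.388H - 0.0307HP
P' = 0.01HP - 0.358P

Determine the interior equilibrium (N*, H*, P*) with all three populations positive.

From dP/dt = 0: 0.01H* = 0.358, so H* = 35.8.
From dN/dt = 0: 0.679(1 - N*/902) = 0.0117·35.8, giving N* = 902·(1 - 0.617) = 346.
From dH/dt = 0: 0.00187·346 - 0.388 = 0.0307P*, so P* = 0.258/0.0307 = 8.41.

N* ≈ 346, H* ≈ 35.8, P* ≈ 8.41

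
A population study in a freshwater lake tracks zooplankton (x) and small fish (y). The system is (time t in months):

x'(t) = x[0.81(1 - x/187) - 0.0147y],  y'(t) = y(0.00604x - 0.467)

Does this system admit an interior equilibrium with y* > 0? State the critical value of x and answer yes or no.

The predator equation gives dy/dt > 0 only when x > 0.467/0.00604 = 77.3.
Without the predator, x → K = 187. Since 187 > 77.3, the predator can invade and persist.

Threshold x = 77.3; K > 77.3, so yes, the predator persists.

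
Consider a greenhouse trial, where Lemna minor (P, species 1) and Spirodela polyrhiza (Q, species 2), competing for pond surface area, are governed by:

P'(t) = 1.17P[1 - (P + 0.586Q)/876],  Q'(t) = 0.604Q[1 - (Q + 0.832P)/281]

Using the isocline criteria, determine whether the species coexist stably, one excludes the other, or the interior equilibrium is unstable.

Compare the nullcline intercepts: K1/α12 = 876/0.586 = 1490 > K2 = 281; K2/α21 = 281/0.832 = 338 < K1 = 876.
Since the inequalities point opposite ways, species 1 can invade but species 2 cannot.

species 1 excludes species 2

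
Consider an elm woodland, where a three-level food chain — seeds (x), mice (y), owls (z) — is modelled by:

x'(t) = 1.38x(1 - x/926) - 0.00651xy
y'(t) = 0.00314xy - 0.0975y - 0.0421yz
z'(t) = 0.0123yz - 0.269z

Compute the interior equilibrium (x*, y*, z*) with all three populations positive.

From dz/dt = 0: 0.0123y* = 0.269, so y* = 21.9.
From dx/dt = 0: 1.38(1 - x*/926) = 0.00651·21.9, giving x* = 926·(1 - 0.103) = 830.
From dy/dt = 0: 0.00314·830 - 0.0975 = 0.0421z*, so z* = 2.51/0.0421 = 59.6.

x* ≈ 830, y* ≈ 21.9, z* ≈ 59.6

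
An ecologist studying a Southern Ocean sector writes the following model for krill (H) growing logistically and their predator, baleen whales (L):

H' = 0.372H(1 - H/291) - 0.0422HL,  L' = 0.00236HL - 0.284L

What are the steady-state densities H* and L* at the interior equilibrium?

H* ≈ 120, L* ≈ 5.17

From dL/dt = 0 with L > 0: 0.00236H* = 0.284, so H* = 120.
Substitute into dH/dt = 0: 0.372(1 - 120/291) = 0.0422L*.
The bracket is 0.586, giving L* = 0.218/0.0422 = 5.17.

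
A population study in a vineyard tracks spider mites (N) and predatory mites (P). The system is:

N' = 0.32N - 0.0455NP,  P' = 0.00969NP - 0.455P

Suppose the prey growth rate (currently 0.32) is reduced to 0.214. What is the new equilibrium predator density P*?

P* ≈ 4.7

At the interior fixed point, setting dN/dt = 0 with N > 0 fixes P* = (prey growth rate)/(NP coefficient) — independent of the other coefficients.
With the change, P* = 0.214/0.0455 = 4.7; it falls from 7.03.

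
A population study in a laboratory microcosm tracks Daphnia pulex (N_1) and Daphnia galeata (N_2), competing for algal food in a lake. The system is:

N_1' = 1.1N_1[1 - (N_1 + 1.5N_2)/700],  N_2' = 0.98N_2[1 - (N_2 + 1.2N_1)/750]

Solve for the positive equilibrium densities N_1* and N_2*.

Setting both brackets to zero gives the nullclines N_1 + 1.5N_2 = 700 and 1.2N_1 + N_2 = 750.
Substituting N_2 = 750 - 1.2N_1 into the first: N_1(1 - 1.5·1.2) = 700 - 1.5·750.
So N_1* = -425/-0.8 = 531, and then N_2* = 750 - 1.2·531 = 113.

N_1* ≈ 531, N_2* ≈ 113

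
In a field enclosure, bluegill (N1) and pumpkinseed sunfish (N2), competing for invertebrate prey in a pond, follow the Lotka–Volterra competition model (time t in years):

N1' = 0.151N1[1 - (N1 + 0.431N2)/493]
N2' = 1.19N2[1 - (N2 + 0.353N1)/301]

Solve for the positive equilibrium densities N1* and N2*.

Setting both brackets to zero gives the nullclines N1 + 0.431N2 = 493 and 0.353N1 + N2 = 301.
Substituting N2 = 301 - 0.353N1 into the first: N1(1 - 0.431·0.353) = 493 - 0.431·301.
So N1* = 363/0.848 = 428, and then N2* = 301 - 0.353·428 = 150.

N1* ≈ 428, N2* ≈ 150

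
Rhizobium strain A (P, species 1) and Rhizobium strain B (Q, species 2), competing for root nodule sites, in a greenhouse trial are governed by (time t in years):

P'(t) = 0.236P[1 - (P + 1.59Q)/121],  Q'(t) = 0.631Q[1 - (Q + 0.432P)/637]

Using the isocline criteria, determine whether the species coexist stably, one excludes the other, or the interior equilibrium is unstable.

Compare the nullcline intercepts: K1/α12 = 121/1.59 = 76.1 < K2 = 637; K2/α21 = 637/0.432 = 1470 > K1 = 121.
Since the inequalities point opposite ways, species 2 can invade but species 1 cannot.

species 2 excludes species 1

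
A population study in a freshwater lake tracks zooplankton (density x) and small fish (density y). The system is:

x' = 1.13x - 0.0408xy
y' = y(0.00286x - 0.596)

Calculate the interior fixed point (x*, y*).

Set dy/dt = 0 with y > 0: 0.00286x - 0.596 = 0, so x* = 0.596/0.00286 = 208.
Set dx/dt = 0 with x > 0: 1.13 - 0.0408y = 0, so y* = 1.13/0.0408 = 27.7.

x* ≈ 208, y* ≈ 27.7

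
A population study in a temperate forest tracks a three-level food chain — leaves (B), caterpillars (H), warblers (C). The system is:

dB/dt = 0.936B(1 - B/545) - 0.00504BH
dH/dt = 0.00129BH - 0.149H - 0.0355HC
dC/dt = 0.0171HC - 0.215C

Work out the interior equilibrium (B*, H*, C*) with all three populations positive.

From dC/dt = 0: 0.0171H* = 0.215, so H* = 12.6.
From dB/dt = 0: 0.936(1 - B*/545) = 0.00504·12.6, giving B* = 545·(1 - 0.0677) = 508.
From dH/dt = 0: 0.00129·508 - 0.149 = 0.0355C*, so C* = 0.506/0.0355 = 14.3.

B* ≈ 508, H* ≈ 12.6, C* ≈ 14.3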